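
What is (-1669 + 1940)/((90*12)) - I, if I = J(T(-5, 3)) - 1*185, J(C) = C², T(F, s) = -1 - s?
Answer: 182791/1080 ≈ 169.25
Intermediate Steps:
I = -169 (I = (-1 - 1*3)² - 1*185 = (-1 - 3)² - 185 = (-4)² - 185 = 16 - 185 = -169)
(-1669 + 1940)/((90*12)) - I = (-1669 + 1940)/((90*12)) - 1*(-169) = 271/1080 + 169 = 182791/1080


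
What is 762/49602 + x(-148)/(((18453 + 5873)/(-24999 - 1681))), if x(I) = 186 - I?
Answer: -36832569819/100551521 ≈ -366.31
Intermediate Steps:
762/49602 + x(-148)/(((18453 + 5873)/(-24999 - 1681))) = 762/49602 + (186 - 1*(-148))/(((18453 + 5873)/(-24999 - 1681))) = 762*(1/49602) + (186 + 148)/((24326/(-26680))) = 127/8267 + 334/((24326*(-1/26680))) = 127/8267 + 334/(-12163/13340) = 127/8267 + 334*(-13340/12163) = 127/8267 - 4455560/12163 = -36832569819/100551521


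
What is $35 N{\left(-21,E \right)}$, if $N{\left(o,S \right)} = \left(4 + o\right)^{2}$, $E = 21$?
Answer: $10115$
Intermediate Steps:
$35 N{\left(-21,E \right)} = 35 \left(4 - 21\right)^{2} = 35 \left(-17\right)^{2} = 35 \cdot 289 = 10115$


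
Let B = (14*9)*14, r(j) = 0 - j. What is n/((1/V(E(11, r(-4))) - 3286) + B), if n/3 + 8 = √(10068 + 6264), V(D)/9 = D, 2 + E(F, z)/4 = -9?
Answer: 9504/602713 - 2376*√4083/602713 ≈ -0.23613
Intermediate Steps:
r(j) = -j
E(F, z) = -44 (E(F, z) = -8 + 4*(-9) = -8 - 36 = -44)
V(D) = 9*D
n = -24 + 6*√4083 (n = -24 + 3*√(10068 + 6264) = -24 + 3*√16332 = -24 + 3*(2*√4083) = -24 + 6*√4083 ≈ 359.39)
B = 1764 (B = 126*14 = 1764)
n/((1/V(E(11, r(-4))) - 3286) + B) = (-24 + 6*√4083)/((1/(9*(-44)) - 3286) + 1764) = (-24 + 6*√4083)/((1/(-396) - 3286) + 1764) = (-24 + 6*√4083)/((-1/396 - 3286) + 1764) = (-24 + 6*√4083)/(-1301257/396 + 1764) = (-24 + 6*√4083)/(-602713/396) = (-24 + 6*√4083)*(-396/602713) = 9504/602713 - 2376*√4083/602713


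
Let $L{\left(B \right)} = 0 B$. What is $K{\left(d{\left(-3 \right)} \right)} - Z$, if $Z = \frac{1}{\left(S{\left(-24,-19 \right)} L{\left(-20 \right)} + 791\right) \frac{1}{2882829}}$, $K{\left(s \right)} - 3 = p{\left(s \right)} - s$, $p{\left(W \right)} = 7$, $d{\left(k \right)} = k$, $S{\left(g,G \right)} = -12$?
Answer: $- \frac{2872546}{791} \approx -3631.5$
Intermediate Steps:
$L{\left(B \right)} = 0$
$K{\left(s \right)} = 10 - s$ ($K{\left(s \right)} = 3 - \left(-7 + s\right) = 10 - s$)
$Z = \frac{2882829}{791}$ ($Z = \frac{1}{\left(\left(-12\right) 0 + 791\right) \frac{1}{2882829}} = \frac{1}{\left(0 + 791\right) \frac{1}{2882829}} = \frac{1}{791 \cdot \frac{1}{2882829}} = \frac{1}{\frac{791}{2882829}} = \frac{2882829}{791} \approx 3644.5$)
$K{\left(d{\left(-3 \right)} \right)} - Z = \left(10 - -3\right) - \frac{2882829}{791} = \left(10 + 3\right) - \frac{2882829}{791} = 13 - \frac{2882829}{791} = - \frac{2872546}{791}$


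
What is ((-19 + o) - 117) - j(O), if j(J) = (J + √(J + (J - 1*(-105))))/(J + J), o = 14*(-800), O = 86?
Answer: -22673/2 - √277/172 ≈ -11337.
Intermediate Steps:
o = -11200
j(J) = (J + √(105 + 2*J))/(2*J) (j(J) = (J + √(J + (J + 105)))/((2*J)) = (J + √(J + (105 + J)))*(1/(2*J)) = (J + √(105 + 2*J))*(1/(2*J)) = (J + √(105 + 2*J))/(2*J))
((-19 + o) - 117) - j(O) = ((-19 - 11200) - 117) - (86 + √(105 + 2*86))/(2*86) = (-11219 - 117) - (86 + √(105 + 172))/(2*86) = -11336 - (86 + √277)/(2*86) = -11336 - (½ + √277/172) = -11336 + (-½ - √277/172) = -22673/2 - √277/172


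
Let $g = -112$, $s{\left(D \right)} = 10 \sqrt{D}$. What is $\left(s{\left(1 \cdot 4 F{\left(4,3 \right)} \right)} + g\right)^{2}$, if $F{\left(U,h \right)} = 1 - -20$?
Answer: $20944 - 4480 \sqrt{21} \approx 414.06$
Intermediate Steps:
$F{\left(U,h \right)} = 21$ ($F{\left(U,h \right)} = 1 + 20 = 21$)
$\left(s{\left(1 \cdot 4 F{\left(4,3 \right)} \right)} + g\right)^{2} = \left(10 \sqrt{1 \cdot 4 \cdot 21} - 112\right)^{2} = \left(10 \sqrt{4 \cdot 21} - 112\right)^{2} = \left(10 \sqrt{84} - 112\right)^{2} = \left(10 \cdot 2 \sqrt{21} - 112\right)^{2} = \left(20 \sqrt{21} - 112\right)^{2} = \left(-112 + 20 \sqrt{21}\right)^{2}$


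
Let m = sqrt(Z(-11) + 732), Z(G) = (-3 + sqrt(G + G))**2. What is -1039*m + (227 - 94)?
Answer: 133 - 1039*sqrt(719 - 6*I*sqrt(22)) ≈ -27732.0 + 545.13*I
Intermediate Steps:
Z(G) = (-3 + sqrt(2)*sqrt(G))**2 (Z(G) = (-3 + sqrt(2*G))**2 = (-3 + sqrt(2)*sqrt(G))**2)
m = sqrt(732 + (-3 + I*sqrt(22))**2) (m = sqrt((-3 + sqrt(2)*sqrt(-11))**2 + 732) = sqrt((-3 + sqrt(2)*(I*sqrt(11)))**2 + 732) = sqrt((-3 + I*sqrt(22))**2 + 732) = sqrt(732 + (-3 + I*sqrt(22))**2) ≈ 26.819 - 0.52467*I)
-1039*m + (227 - 94) = -1039*sqrt(719 - 6*I*sqrt(22)) + (227 - 94) = -1039*sqrt(719 - 6*I*sqrt(22)) + 133 = 133 - 1039*sqrt(719 - 6*I*sqrt(22))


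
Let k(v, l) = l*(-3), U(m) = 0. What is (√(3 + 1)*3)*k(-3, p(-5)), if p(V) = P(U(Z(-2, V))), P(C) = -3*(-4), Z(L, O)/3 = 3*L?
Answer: -216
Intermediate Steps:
Z(L, O) = 9*L (Z(L, O) = 3*(3*L) = 9*L)
P(C) = 12
p(V) = 12
k(v, l) = -3*l
(√(3 + 1)*3)*k(-3, p(-5)) = (√(3 + 1)*3)*(-3*12) = (√4*3)*(-36) = (2*3)*(-36) = 6*(-36) = -216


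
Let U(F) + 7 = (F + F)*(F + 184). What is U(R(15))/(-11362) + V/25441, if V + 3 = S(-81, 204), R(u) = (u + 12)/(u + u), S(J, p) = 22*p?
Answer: 8637527/58514300 ≈ 0.14761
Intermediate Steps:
R(u) = (12 + u)/(2*u) (R(u) = (12 + u)/((2*u)) = (12 + u)*(1/(2*u)) = (12 + u)/(2*u))
U(F) = -7 + 2*F*(184 + F) (U(F) = -7 + (F + F)*(F + 184) = -7 + (2*F)*(184 + F) = -7 + 2*F*(184 + F))
V = 4485 (V = -3 + 22*204 = -3 + 4488 = 4485)
U(R(15))/(-11362) + V/25441 = (-7 + 2*((½)*(12 + 15)/15)² + 368*((½)*(12 + 15)/15))/(-11362) + 4485/25441 = (-7 + 2*((½)*(1/15)*27)² + 368*((½)*(1/15)*27))*(-1/11362) + 4485*(1/25441) = (-7 + 2*(9/10)² + 368*(9/10))*(-1/11362) + 345/1957 = (-7 + 2*(81/100) + 1656/5)*(-1/11362) + 345/1957 = (-7 + 81/50 + 1656/5)*(-1/11362) + 345/1957 = (16291/50)*(-1/11362) + 345/1957 = -16291/568100 + 345/1957 = 8637527/58514300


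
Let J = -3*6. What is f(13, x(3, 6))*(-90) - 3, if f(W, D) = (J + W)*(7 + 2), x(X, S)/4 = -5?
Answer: 4047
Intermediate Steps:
J = -18
x(X, S) = -20 (x(X, S) = 4*(-5) = -20)
f(W, D) = -162 + 9*W (f(W, D) = (-18 + W)*(7 + 2) = (-18 + W)*9 = -162 + 9*W)
f(13, x(3, 6))*(-90) - 3 = (-162 + 9*13)*(-90) - 3 = (-162 + 117)*(-90) - 3 = -45*(-90) - 3 = 4050 - 3 = 4047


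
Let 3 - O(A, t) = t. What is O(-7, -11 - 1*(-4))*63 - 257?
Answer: 373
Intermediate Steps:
O(A, t) = 3 - t
O(-7, -11 - 1*(-4))*63 - 257 = (3 - (-11 - 1*(-4)))*63 - 257 = (3 - (-11 + 4))*63 - 257 = (3 - 1*(-7))*63 - 257 = (3 + 7)*63 - 257 = 10*63 - 257 = 630 - 257 = 373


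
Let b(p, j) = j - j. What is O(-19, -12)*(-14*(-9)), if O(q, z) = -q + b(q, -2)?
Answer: 2394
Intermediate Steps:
b(p, j) = 0
O(q, z) = -q (O(q, z) = -q + 0 = -q)
O(-19, -12)*(-14*(-9)) = (-1*(-19))*(-14*(-9)) = 19*126 = 2394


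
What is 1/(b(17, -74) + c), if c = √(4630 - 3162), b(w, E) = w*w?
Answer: 289/82053 - 2*√367/82053 ≈ 0.0030552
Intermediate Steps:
b(w, E) = w²
c = 2*√367 (c = √1468 = 2*√367 ≈ 38.315)
1/(b(17, -74) + c) = 1/(17² + 2*√367) = 1/(289 + 2*√367)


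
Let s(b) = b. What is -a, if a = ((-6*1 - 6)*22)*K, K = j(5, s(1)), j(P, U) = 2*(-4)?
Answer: -2112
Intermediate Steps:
j(P, U) = -8
K = -8
a = 2112 (a = ((-6*1 - 6)*22)*(-8) = ((-6 - 6)*22)*(-8) = -12*22*(-8) = -264*(-8) = 2112)
-a = -1*2112 = -2112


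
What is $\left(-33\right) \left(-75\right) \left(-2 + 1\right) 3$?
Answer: $-7425$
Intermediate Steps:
$\left(-33\right) \left(-75\right) \left(-2 + 1\right) 3 = 2475 \left(\left(-1\right) 3\right) = 2475 \left(-3\right) = -7425$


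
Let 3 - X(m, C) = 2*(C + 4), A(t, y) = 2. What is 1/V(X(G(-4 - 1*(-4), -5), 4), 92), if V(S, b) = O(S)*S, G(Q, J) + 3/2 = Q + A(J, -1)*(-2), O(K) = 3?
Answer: -1/39 ≈ -0.025641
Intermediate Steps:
G(Q, J) = -11/2 + Q (G(Q, J) = -3/2 + (Q + 2*(-2)) = -3/2 + (Q - 4) = -3/2 + (-4 + Q) = -11/2 + Q)
X(m, C) = -5 - 2*C (X(m, C) = 3 - 2*(C + 4) = 3 - 2*(4 + C) = 3 - (8 + 2*C) = 3 + (-8 - 2*C) = -5 - 2*C)
V(S, b) = 3*S
1/V(X(G(-4 - 1*(-4), -5), 4), 92) = 1/(3*(-5 - 2*4)) = 1/(3*(-5 - 8)) = 1/(3*(-13)) = 1/(-39) = -1/39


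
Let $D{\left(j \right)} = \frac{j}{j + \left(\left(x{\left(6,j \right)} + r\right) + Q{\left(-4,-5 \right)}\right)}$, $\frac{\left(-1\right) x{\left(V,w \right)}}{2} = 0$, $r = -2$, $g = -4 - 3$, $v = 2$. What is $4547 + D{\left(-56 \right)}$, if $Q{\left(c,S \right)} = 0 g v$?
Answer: $\frac{131891}{29} \approx 4548.0$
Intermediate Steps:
$g = -7$
$x{\left(V,w \right)} = 0$ ($x{\left(V,w \right)} = \left(-2\right) 0 = 0$)
$Q{\left(c,S \right)} = 0$ ($Q{\left(c,S \right)} = 0 \left(-7\right) 2 = 0 \cdot 2 = 0$)
$D{\left(j \right)} = \frac{j}{-2 + j}$ ($D{\left(j \right)} = \frac{j}{j + \left(\left(0 - 2\right) + 0\right)} = \frac{j}{j + \left(-2 + 0\right)} = \frac{j}{j - 2} = \frac{j}{-2 + j}$)
$4547 + D{\left(-56 \right)} = 4547 - \frac{56}{-2 - 56} = 4547 - \frac{56}{-58} = 4547 - - \frac{28}{29} = 4547 + \frac{28}{29} = \frac{131891}{29}$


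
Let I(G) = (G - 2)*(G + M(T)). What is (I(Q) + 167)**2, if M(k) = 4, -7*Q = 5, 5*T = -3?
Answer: 60000516/2401 ≈ 24990.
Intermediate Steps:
T = -3/5 (T = (1/5)*(-3) = -3/5 ≈ -0.60000)
Q = -5/7 (Q = -1/7*5 = -5/7 ≈ -0.71429)
I(G) = (-2 + G)*(4 + G) (I(G) = (G - 2)*(G + 4) = (-2 + G)*(4 + G))
(I(Q) + 167)**2 = ((-8 + (-5/7)**2 + 2*(-5/7)) + 167)**2 = ((-8 + 25/49 - 10/7) + 167)**2 = (-437/49 + 167)**2 = (7746/49)**2 = 60000516/2401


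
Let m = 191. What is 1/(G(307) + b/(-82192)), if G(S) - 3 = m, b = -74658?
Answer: 41096/8009953 ≈ 0.0051306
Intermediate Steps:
G(S) = 194 (G(S) = 3 + 191 = 194)
1/(G(307) + b/(-82192)) = 1/(194 - 74658/(-82192)) = 1/(194 - 74658*(-1/82192)) = 1/(194 + 37329/41096) = 1/(8009953/41096) = 41096/8009953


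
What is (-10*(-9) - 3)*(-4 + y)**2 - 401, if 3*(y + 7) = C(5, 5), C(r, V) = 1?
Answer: 28493/3 ≈ 9497.7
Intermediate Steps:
y = -20/3 (y = -7 + (1/3)*1 = -7 + 1/3 = -20/3 ≈ -6.6667)
(-10*(-9) - 3)*(-4 + y)**2 - 401 = (-10*(-9) - 3)*(-4 - 20/3)**2 - 401 = (90 - 3)*(-32/3)**2 - 401 = 87*(1024/9) - 401 = 29696/3 - 401 = 28493/3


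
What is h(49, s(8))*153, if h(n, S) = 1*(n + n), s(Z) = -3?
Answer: 14994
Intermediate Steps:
h(n, S) = 2*n (h(n, S) = 1*(2*n) = 2*n)
h(49, s(8))*153 = (2*49)*153 = 98*153 = 14994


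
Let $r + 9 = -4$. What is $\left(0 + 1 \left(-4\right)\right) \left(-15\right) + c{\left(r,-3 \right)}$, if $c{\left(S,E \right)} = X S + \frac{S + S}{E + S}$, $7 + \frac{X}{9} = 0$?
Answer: $\frac{7045}{8} \approx 880.63$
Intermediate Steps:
$X = -63$ ($X = -63 + 9 \cdot 0 = -63 + 0 = -63$)
$r = -13$ ($r = -9 - 4 = -13$)
$c{\left(S,E \right)} = - 63 S + \frac{2 S}{E + S}$ ($c{\left(S,E \right)} = - 63 S + \frac{S + S}{E + S} = - 63 S + \frac{2 S}{E + S}$)
$\left(0 + 1 \left(-4\right)\right) \left(-15\right) + c{\left(r,-3 \right)} = \left(0 + 1 \left(-4\right)\right) \left(-15\right) - \frac{13 \left(2 - -189 - -819\right)}{-3 - 13} = \left(0 - 4\right) \left(-15\right) - \frac{13 \left(2 + 189 + 819\right)}{-16} = \left(-4\right) \left(-15\right) - \left(- \frac{13}{16}\right) 1010 = 60 + \frac{6565}{8} = \frac{7045}{8}$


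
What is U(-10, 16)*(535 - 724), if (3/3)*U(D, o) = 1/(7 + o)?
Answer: -189/23 ≈ -8.2174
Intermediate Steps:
U(D, o) = 1/(7 + o)
U(-10, 16)*(535 - 724) = (535 - 724)/(7 + 16) = -189/23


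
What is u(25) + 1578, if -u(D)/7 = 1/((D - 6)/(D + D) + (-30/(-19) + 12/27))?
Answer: 32366472/20549 ≈ 1575.1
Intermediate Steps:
u(D) = -7/(346/171 + (-6 + D)/(2*D)) (u(D) = -7/((D - 6)/(D + D) + (-30/(-19) + 12/27)) = -7/((-6 + D)/((2*D)) + (-30*(-1/19) + 12*(1/27))) = -7/((-6 + D)*(1/(2*D)) + (30/19 + 4/9)) = -7/((-6 + D)/(2*D) + 346/171) = -7/(346/171 + (-6 + D)/(2*D)))
u(25) + 1578 = -2394*25/(-1026 + 863*25) + 1578 = -2394*25/(-1026 + 21575) + 1578 = -2394*25/20549 + 1578 = -2394*25*1/20549 + 1578 = -59850/20549 + 1578 = 32366472/20549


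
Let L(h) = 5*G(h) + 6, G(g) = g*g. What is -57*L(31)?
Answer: -274227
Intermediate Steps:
G(g) = g²
L(h) = 6 + 5*h² (L(h) = 5*h² + 6 = 6 + 5*h²)
-57*L(31) = -57*(6 + 5*31²) = -57*(6 + 5*961) = -57*(6 + 4805) = -57*4811 = -274227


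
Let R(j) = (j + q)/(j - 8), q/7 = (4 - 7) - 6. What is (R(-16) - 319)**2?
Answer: 57410929/576 ≈ 99672.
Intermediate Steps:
q = -63 (q = 7*((4 - 7) - 6) = 7*(-3 - 6) = 7*(-9) = -63)
R(j) = (-63 + j)/(-8 + j) (R(j) = (j - 63)/(j - 8) = (-63 + j)/(-8 + j))
(R(-16) - 319)**2 = ((-63 - 16)/(-8 - 16) - 319)**2 = (-79/(-24) - 319)**2 = (-1/24*(-79) - 319)**2 = (79/24 - 319)**2 = (-7577/24)**2 = 57410929/576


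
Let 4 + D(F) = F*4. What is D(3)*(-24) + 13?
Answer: -179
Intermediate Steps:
D(F) = -4 + 4*F (D(F) = -4 + F*4 = -4 + 4*F)
D(3)*(-24) + 13 = (-4 + 4*3)*(-24) + 13 = (-4 + 12)*(-24) + 13 = 8*(-24) + 13 = -192 + 13 = -179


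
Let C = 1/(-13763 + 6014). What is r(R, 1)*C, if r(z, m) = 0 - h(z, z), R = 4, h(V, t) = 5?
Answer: 5/7749 ≈ 0.00064524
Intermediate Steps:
C = -1/7749 (C = 1/(-7749) = -1/7749 ≈ -0.00012905)
r(z, m) = -5 (r(z, m) = 0 - 1*5 = 0 - 5 = -5)
r(R, 1)*C = -5*(-1/7749) = 5/7749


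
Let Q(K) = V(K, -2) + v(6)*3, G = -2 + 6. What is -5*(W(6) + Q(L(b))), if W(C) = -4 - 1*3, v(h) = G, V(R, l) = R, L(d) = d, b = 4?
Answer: -45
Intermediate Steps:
G = 4
v(h) = 4
Q(K) = 12 + K (Q(K) = K + 4*3 = K + 12 = 12 + K)
W(C) = -7 (W(C) = -4 - 3 = -7)
-5*(W(6) + Q(L(b))) = -5*(-7 + (12 + 4)) = -5*(-7 + 16) = -5*9 = -45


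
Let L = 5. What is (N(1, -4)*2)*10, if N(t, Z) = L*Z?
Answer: -400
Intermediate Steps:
N(t, Z) = 5*Z
(N(1, -4)*2)*10 = ((5*(-4))*2)*10 = -20*2*10 = -40*10 = -400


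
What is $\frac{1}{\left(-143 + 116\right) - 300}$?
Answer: $- \frac{1}{327} \approx -0.0030581$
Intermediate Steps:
$\frac{1}{\left(-143 + 116\right) - 300} = \frac{1}{-27 - 300} = \frac{1}{-327} = - \frac{1}{327}$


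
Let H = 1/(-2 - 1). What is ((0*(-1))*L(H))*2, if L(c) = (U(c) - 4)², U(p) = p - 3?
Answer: 0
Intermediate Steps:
H = -⅓ (H = 1/(-3) = -⅓ ≈ -0.33333)
U(p) = -3 + p
L(c) = (-7 + c)² (L(c) = ((-3 + c) - 4)² = (-7 + c)²)
((0*(-1))*L(H))*2 = ((0*(-1))*(-7 - ⅓)²)*2 = (0*(-22/3)²)*2 = (0*(484/9))*2 = 0*2 = 0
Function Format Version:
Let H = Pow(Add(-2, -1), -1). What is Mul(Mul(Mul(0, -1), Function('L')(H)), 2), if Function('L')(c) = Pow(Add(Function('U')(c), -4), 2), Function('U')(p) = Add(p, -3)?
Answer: 0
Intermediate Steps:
H = Rational(-1, 3) (H = Pow(-3, -1) = Rational(-1, 3) ≈ -0.33333)
Function('U')(p) = Add(-3, p)
Function('L')(c) = Pow(Add(-7, c), 2) (Function('L')(c) = Pow(Add(Add(-3, c), -4), 2) = Pow(Add(-7, c), 2))
Mul(Mul(Mul(0, -1), Function('L')(H)), 2) = Mul(Mul(Mul(0, -1), Pow(Add(-7, Rational(-1, 3)), 2)), 2) = Mul(Mul(0, Pow(Rational(-22, 3), 2)), 2) = Mul(Mul(0, Rational(484, 9)), 2) = Mul(0, 2) = 0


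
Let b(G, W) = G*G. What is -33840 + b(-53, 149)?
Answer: -31031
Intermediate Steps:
b(G, W) = G**2
-33840 + b(-53, 149) = -33840 + (-53)**2 = -33840 + 2809 = -31031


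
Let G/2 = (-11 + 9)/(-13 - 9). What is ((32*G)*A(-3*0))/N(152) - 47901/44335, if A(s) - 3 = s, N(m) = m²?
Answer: -190081866/176054285 ≈ -1.0797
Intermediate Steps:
A(s) = 3 + s
G = 2/11 (G = 2*((-11 + 9)/(-13 - 9)) = 2*(-2/(-22)) = 2*(-2*(-1/22)) = 2*(1/11) = 2/11 ≈ 0.18182)
((32*G)*A(-3*0))/N(152) - 47901/44335 = ((32*(2/11))*(3 - 3*0))/(152²) - 47901/44335 = (64*(3 + 0)/11)/23104 - 47901*1/44335 = ((64/11)*3)*(1/23104) - 47901/44335 = (192/11)*(1/23104) - 47901/44335 = 3/3971 - 47901/44335 = -190081866/176054285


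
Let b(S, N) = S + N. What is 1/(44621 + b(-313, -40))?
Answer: 1/44268 ≈ 2.2590e-5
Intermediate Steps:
b(S, N) = N + S
1/(44621 + b(-313, -40)) = 1/(44621 + (-40 - 313)) = 1/(44621 - 353) = 1/44268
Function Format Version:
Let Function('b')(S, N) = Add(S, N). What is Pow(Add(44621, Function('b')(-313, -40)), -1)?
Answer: Rational(1, 44268) ≈ 2.2590e-5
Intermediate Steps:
Function('b')(S, N) = Add(N, S)
Pow(Add(44621, Function('b')(-313, -40)), -1) = Pow(Add(44621, Add(-40, -313)), -1) = Pow(Add(44621, -353), -1) = Pow(44268, -1) = Rational(1, 44268)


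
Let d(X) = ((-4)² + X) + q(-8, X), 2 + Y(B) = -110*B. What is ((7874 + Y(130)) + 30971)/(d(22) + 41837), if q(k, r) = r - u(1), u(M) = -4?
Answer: 8181/13967 ≈ 0.58574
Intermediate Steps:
Y(B) = -2 - 110*B
q(k, r) = 4 + r (q(k, r) = r - 1*(-4) = r + 4 = 4 + r)
d(X) = 20 + 2*X (d(X) = ((-4)² + X) + (4 + X) = (16 + X) + (4 + X) = 20 + 2*X)
((7874 + Y(130)) + 30971)/(d(22) + 41837) = ((7874 + (-2 - 110*130)) + 30971)/((20 + 2*22) + 41837) = ((7874 + (-2 - 14300)) + 30971)/((20 + 44) + 41837) = ((7874 - 14302) + 30971)/(64 + 41837) = (-6428 + 30971)/41901 = 24543*(1/41901) = 8181/13967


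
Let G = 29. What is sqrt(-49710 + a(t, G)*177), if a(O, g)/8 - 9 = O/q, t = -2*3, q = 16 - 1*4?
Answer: 3*I*sqrt(4186) ≈ 194.1*I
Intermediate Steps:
q = 12 (q = 16 - 4 = 12)
t = -6
a(O, g) = 72 + 2*O/3 (a(O, g) = 72 + 8*(O/12) = 72 + 2*O/3)
sqrt(-49710 + a(t, G)*177) = sqrt(-49710 + (72 + (2/3)*(-6))*177) = sqrt(-49710 + (72 - 4)*177) = sqrt(-49710 + 68*177) = sqrt(-49710 + 12036) = sqrt(-37674) = 3*I*sqrt(4186)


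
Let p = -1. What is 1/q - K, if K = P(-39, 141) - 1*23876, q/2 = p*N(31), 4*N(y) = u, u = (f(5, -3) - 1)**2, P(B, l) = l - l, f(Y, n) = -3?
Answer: 191007/8 ≈ 23876.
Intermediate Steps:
P(B, l) = 0
u = 16 (u = (-3 - 1)**2 = (-4)**2 = 16)
N(y) = 4 (N(y) = (1/4)*16 = 4)
q = -8 (q = 2*(-1*4) = 2*(-4) = -8)
K = -23876 (K = 0 - 1*23876 = 0 - 23876 = -23876)
1/q - K = 1/(-8) - 1*(-23876) = -1/8 + 23876 = 191007/8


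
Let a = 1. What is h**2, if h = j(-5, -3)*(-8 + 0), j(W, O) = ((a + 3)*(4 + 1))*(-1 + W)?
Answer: 921600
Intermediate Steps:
j(W, O) = -20 + 20*W (j(W, O) = ((1 + 3)*(4 + 1))*(-1 + W) = (4*5)*(-1 + W) = 20*(-1 + W) = -20 + 20*W)
h = 960 (h = (-20 + 20*(-5))*(-8 + 0) = (-20 - 100)*(-8) = -120*(-8) = 960)
h**2 = 960**2 = 921600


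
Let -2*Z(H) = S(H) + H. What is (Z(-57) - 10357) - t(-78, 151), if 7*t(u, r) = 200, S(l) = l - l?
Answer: -144999/14 ≈ -10357.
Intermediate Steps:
S(l) = 0
t(u, r) = 200/7 (t(u, r) = (⅐)*200 = 200/7)
Z(H) = -H/2 (Z(H) = -(0 + H)/2 = -H/2)
(Z(-57) - 10357) - t(-78, 151) = (-½*(-57) - 10357) - 1*200/7 = (57/2 - 10357) - 200/7 = -20657/2 - 200/7 = -144999/14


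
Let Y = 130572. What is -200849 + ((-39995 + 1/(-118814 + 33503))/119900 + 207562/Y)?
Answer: -1862853653283937073/9274954335075 ≈ -2.0085e+5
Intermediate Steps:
-200849 + ((-39995 + 1/(-118814 + 33503))/119900 + 207562/Y) = -200849 + ((-39995 + 1/(-118814 + 33503))/119900 + 207562/130572) = -200849 + ((-39995 + 1/(-85311))*(1/119900) + 207562*(1/130572)) = -200849 + ((-39995 - 1/85311)*(1/119900) + 103781/65286) = -200849 + (-3412013446/85311*1/119900 + 103781/65286) = -200849 + (-1706006723/5114394450 + 103781/65286) = -200849 + 11649961541602/9274954335075 = -1862853653283937073/9274954335075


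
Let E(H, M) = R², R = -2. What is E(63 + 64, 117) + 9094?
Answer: 9098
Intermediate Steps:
E(H, M) = 4 (E(H, M) = (-2)² = 4)
E(63 + 64, 117) + 9094 = 4 + 9094 = 9098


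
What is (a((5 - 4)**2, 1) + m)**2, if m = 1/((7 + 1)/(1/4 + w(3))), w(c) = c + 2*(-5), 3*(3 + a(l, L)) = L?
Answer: 113569/9216 ≈ 12.323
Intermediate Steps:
a(l, L) = -3 + L/3
w(c) = -10 + c (w(c) = c - 10 = -10 + c)
m = -27/32 (m = 1/((7 + 1)/(1/4 + (-10 + 3))) = 1/(8/(1/4 - 7)) = 1/(8/(-27/4)) = 1/(8*(-4/27)) = 1/(-32/27) = -27/32 ≈ -0.84375)
(a((5 - 4)**2, 1) + m)**2 = ((-3 + (1/3)*1) - 27/32)**2 = ((-3 + 1/3) - 27/32)**2 = (-8/3 - 27/32)**2 = (-337/96)**2 = 113569/9216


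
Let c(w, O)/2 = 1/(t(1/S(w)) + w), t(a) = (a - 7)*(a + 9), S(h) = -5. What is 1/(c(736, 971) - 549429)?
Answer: -8408/4619599007 ≈ -1.8201e-6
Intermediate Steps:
t(a) = (-7 + a)*(9 + a)
c(w, O) = 2/(-1584/25 + w) (c(w, O) = 2/((-63 + (1/(-5))² + 2/(-5)) + w) = 2/((-63 + (-⅕)² + 2*(-⅕)) + w) = 2/((-63 + 1/25 - ⅖) + w) = 2/(-1584/25 + w))
1/(c(736, 971) - 549429) = 1/(50/(-1584 + 25*736) - 549429) = 1/(50/(-1584 + 18400) - 549429) = 1/(50/16816 - 549429) = 1/(50*(1/16816) - 549429) = 1/(25/8408 - 549429) = 1/(-4619599007/8408) = -8408/4619599007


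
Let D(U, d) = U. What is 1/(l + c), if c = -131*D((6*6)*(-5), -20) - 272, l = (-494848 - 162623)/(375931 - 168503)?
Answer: 207428/4834074353 ≈ 4.2910e-5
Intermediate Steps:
l = -657471/207428 ≈ -3.1696
c = 23308 (c = -131*6*6*(-5) - 272 = -4716*(-5) - 272 = -131*(-180) - 272 = 23580 - 272 = 23308)
1/(l + c) = 1/(-657471/207428 + 23308) = 1/(4834074353/207428) = 207428/4834074353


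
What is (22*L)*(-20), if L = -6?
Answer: 2640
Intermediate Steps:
(22*L)*(-20) = (22*(-6))*(-20) = -132*(-20) = 2640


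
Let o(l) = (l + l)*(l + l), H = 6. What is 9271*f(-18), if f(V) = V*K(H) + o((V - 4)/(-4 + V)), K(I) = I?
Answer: -964184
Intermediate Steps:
o(l) = 4*l**2 (o(l) = (2*l)*(2*l) = 4*l**2)
f(V) = 4 + 6*V (f(V) = V*6 + 4*((V - 4)/(-4 + V))**2 = 6*V + 4*((-4 + V)/(-4 + V))**2 = 6*V + 4*1**2 = 6*V + 4*1 = 6*V + 4 = 4 + 6*V)
9271*f(-18) = 9271*(4 + 6*(-18)) = 9271*(4 - 108) = 9271*(-104) = -964184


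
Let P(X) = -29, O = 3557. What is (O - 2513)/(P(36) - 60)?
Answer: -1044/89 ≈ -11.730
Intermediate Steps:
(O - 2513)/(P(36) - 60) = (3557 - 2513)/(-29 - 60) = 1044/(-89) = 1044*(-1/89) = -1044/89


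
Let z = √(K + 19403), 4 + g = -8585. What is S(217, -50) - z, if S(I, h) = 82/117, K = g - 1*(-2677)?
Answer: 82/117 - 3*√1499 ≈ -115.45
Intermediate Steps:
g = -8589 (g = -4 - 8585 = -8589)
K = -5912 (K = -8589 - 1*(-2677) = -8589 + 2677 = -5912)
S(I, h) = 82/117 (S(I, h) = 82*(1/117) = 82/117)
z = 3*√1499 (z = √(-5912 + 19403) = √13491 = 3*√1499 ≈ 116.15)
S(217, -50) - z = 82/117 - 3*√1499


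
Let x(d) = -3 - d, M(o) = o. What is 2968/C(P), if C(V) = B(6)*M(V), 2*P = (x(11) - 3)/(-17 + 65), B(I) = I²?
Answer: -23744/51 ≈ -465.57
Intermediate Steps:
P = -17/96 (P = (((-3 - 1*11) - 3)/(-17 + 65))/2 = (((-3 - 11) - 3)/48)/2 = ((-14 - 3)*(1/48))/2 = (-17*1/48)/2 = (½)*(-17/48) = -17/96 ≈ -0.17708)
C(V) = 36*V (C(V) = 6²*V = 36*V)
2968/C(P) = 2968/((36*(-17/96))) = 2968/(-51/8) = 2968*(-8/51) = -23744/51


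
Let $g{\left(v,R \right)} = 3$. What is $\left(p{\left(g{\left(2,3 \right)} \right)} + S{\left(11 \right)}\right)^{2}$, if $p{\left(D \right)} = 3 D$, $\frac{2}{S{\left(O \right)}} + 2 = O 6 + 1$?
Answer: $\frac{344569}{4225} \approx 81.555$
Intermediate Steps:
$S{\left(O \right)} = \frac{2}{-1 + 6 O}$ ($S{\left(O \right)} = \frac{2}{-2 + \left(O 6 + 1\right)} = \frac{2}{-2 + \left(6 O + 1\right)} = \frac{2}{-2 + \left(1 + 6 O\right)} = \frac{2}{-1 + 6 O}$)
$\left(p{\left(g{\left(2,3 \right)} \right)} + S{\left(11 \right)}\right)^{2} = \left(3 \cdot 3 + \frac{2}{-1 + 6 \cdot 11}\right)^{2} = \left(9 + \frac{2}{-1 + 66}\right)^{2} = \left(9 + \frac{2}{65}\right)^{2} = \left(\frac{587}{65}\right)^{2} = \frac{344569}{4225}$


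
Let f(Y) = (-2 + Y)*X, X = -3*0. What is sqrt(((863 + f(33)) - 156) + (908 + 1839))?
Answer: sqrt(3454) ≈ 58.771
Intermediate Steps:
X = 0
f(Y) = 0 (f(Y) = (-2 + Y)*0 = 0)
sqrt(((863 + f(33)) - 156) + (908 + 1839)) = sqrt(((863 + 0) - 156) + (908 + 1839)) = sqrt((863 - 156) + 2747) = sqrt(707 + 2747) = sqrt(3454)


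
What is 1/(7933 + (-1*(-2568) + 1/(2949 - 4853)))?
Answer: 1904/19993903 ≈ 9.5229e-5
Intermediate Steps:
1/(7933 + (-1*(-2568) + 1/(2949 - 4853))) = 1/(7933 + (2568 + 1/(-1904))) = 1/(7933 + (2568 - 1/1904)) = 1/(7933 + 4889471/1904) = 1/(19993903/1904) = 1904/19993903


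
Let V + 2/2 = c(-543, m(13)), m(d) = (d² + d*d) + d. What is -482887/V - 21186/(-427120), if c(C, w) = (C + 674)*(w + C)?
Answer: 103391793449/5371674680 ≈ 19.248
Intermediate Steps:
m(d) = d + 2*d² (m(d) = (d² + d²) + d = 2*d² + d = d + 2*d²)
c(C, w) = (674 + C)*(C + w)
V = -25153 (V = -1 + ((-543)² + 674*(-543) + 674*(13*(1 + 2*13)) - 7059*(1 + 2*13)) = -1 + (294849 - 365982 + 674*(13*(1 + 26)) - 7059*(1 + 26)) = -1 + (294849 - 365982 + 674*(13*27) - 7059*27) = -1 + (294849 - 365982 + 674*351 - 543*351) = -1 + (294849 - 365982 + 236574 - 190593) = -1 - 25152 = -25153)
-482887/V - 21186/(-427120) = -482887/(-25153) - 21186/(-427120) = -482887*(-1/25153) - 21186*(-1/427120) = 482887/25153 + 10593/213560 = 103391793449/5371674680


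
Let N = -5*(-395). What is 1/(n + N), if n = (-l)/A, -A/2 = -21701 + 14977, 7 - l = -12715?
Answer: 6724/13273539 ≈ 0.00050657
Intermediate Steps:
l = 12722 (l = 7 - 1*(-12715) = 7 + 12715 = 12722)
A = 13448 (A = -2*(-21701 + 14977) = -2*(-6724) = 13448)
N = 1975
n = -6361/6724 (n = -1*12722/13448 = -12722*1/13448 = -6361/6724 ≈ -0.94601)
1/(n + N) = 1/(-6361/6724 + 1975) = 1/(13273539/6724) = 6724/13273539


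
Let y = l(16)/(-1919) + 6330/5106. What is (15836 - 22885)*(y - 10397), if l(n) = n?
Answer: 6298469769144/85951 ≈ 7.3280e+7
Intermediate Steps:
y = 2010929/1633069 (y = 16/(-1919) + 6330/5106 = 16*(-1/1919) + 6330*(1/5106) = -16/1919 + 1055/851 = 2010929/1633069 ≈ 1.2314)
(15836 - 22885)*(y - 10397) = (15836 - 22885)*(2010929/1633069 - 10397) = -7049*(-16977007464/1633069) = 6298469769144/85951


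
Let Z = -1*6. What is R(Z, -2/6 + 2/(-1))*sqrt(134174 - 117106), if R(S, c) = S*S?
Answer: 72*sqrt(4267) ≈ 4703.2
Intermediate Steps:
Z = -6
R(S, c) = S**2
R(Z, -2/6 + 2/(-1))*sqrt(134174 - 117106) = (-6)**2*sqrt(134174 - 117106) = 36*sqrt(17068) = 36*(2*sqrt(4267)) = 72*sqrt(4267)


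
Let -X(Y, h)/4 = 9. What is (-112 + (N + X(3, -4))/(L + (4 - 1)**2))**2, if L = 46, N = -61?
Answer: 39150049/3025 ≈ 12942.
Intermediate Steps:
X(Y, h) = -36 (X(Y, h) = -4*9 = -36)
(-112 + (N + X(3, -4))/(L + (4 - 1)**2))**2 = (-112 + (-61 - 36)/(46 + (4 - 1)**2))**2 = (-112 - 97/(46 + 3**2))**2 = (-112 - 97/(46 + 9))**2 = (-112 - 97/55)**2 = (-6257/55)**2 = 39150049/3025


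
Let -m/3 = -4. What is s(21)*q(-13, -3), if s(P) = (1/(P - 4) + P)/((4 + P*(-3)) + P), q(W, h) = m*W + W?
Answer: 30251/323 ≈ 93.656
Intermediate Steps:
m = 12 (m = -3*(-4) = 12)
q(W, h) = 13*W (q(W, h) = 12*W + W = 13*W)
s(P) = (P + 1/(-4 + P))/(4 - 2*P) (s(P) = (1/(-4 + P) + P)/((4 - 3*P) + P) = (P + 1/(-4 + P))/(4 - 2*P))
s(21)*q(-13, -3) = ((-1 - 1*21² + 4*21)/(2*(8 + 21² - 6*21)))*(13*(-13)) = ((-1 - 1*441 + 84)/(2*(8 + 441 - 126)))*(-169) = ((½)*(-1 - 441 + 84)/323)*(-169) = ((½)*(1/323)*(-358))*(-169) = -179/323*(-169) = 30251/323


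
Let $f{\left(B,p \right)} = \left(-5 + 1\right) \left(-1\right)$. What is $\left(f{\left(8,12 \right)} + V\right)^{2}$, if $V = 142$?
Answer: $21316$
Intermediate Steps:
$f{\left(B,p \right)} = 4$ ($f{\left(B,p \right)} = \left(-4\right) \left(-1\right) = 4$)
$\left(f{\left(8,12 \right)} + V\right)^{2} = \left(4 + 142\right)^{2} = 146^{2} = 21316$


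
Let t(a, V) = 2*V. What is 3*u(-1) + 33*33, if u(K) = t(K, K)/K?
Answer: 1095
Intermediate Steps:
u(K) = 2 (u(K) = (2*K)/K = 2)
3*u(-1) + 33*33 = 3*2 + 33*33 = 6 + 1089 = 1095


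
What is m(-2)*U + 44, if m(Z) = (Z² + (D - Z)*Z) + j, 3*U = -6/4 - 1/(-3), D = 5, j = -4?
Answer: 445/9 ≈ 49.444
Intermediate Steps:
U = -7/18 (U = (-6/4 - 1/(-3))/3 = (-6*¼ - 1*(-⅓))/3 = (-3/2 + ⅓)/3 = (⅓)*(-7/6) = -7/18 ≈ -0.38889)
m(Z) = -4 + Z² + Z*(5 - Z) (m(Z) = (Z² + (5 - Z)*Z) - 4 = (Z² + Z*(5 - Z)) - 4 = -4 + Z² + Z*(5 - Z))
m(-2)*U + 44 = (-4 + 5*(-2))*(-7/18) + 44 = (-4 - 10)*(-7/18) + 44 = -14*(-7/18) + 44 = 49/9 + 44 = 445/9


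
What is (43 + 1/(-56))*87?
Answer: 209409/56 ≈ 3739.4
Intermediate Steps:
(43 + 1/(-56))*87 = (43 - 1/56)*87 = (2407/56)*87 = 209409/56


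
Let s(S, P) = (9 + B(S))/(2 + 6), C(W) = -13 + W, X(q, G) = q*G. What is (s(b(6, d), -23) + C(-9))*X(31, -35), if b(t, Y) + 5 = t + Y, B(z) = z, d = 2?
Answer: 44485/2 ≈ 22243.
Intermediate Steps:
b(t, Y) = -5 + Y + t (b(t, Y) = -5 + (t + Y) = -5 + (Y + t) = -5 + Y + t)
X(q, G) = G*q
s(S, P) = 9/8 + S/8 (s(S, P) = (9 + S)/(2 + 6) = (9 + S)/8 = (9 + S)*(⅛) = 9/8 + S/8)
(s(b(6, d), -23) + C(-9))*X(31, -35) = ((9/8 + (-5 + 2 + 6)/8) + (-13 - 9))*(-35*31) = ((9/8 + (⅛)*3) - 22)*(-1085) = ((9/8 + 3/8) - 22)*(-1085) = (3/2 - 22)*(-1085) = -41/2*(-1085) = 44485/2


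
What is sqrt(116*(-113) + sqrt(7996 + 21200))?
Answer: sqrt(-13108 + 6*sqrt(811)) ≈ 113.74*I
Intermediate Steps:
sqrt(116*(-113) + sqrt(7996 + 21200)) = sqrt(-13108 + sqrt(29196)) = sqrt(-13108 + 6*sqrt(811))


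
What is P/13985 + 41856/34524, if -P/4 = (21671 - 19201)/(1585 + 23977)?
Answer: 124687775540/102848310789 ≈ 1.2123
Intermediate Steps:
P = -4940/12781 (P = -4*(21671 - 19201)/(1585 + 23977) = -9880/25562 = -4*1235/12781 = -4940/12781 ≈ -0.38651)
P/13985 + 41856/34524 = -4940/12781/13985 + 41856/34524 = -4940/12781*1/13985 + 41856*(1/34524) = -988/35748457 + 3488/2877 = 124687775540/102848310789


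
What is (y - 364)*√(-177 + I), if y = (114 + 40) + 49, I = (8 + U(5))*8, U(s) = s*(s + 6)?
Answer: -161*√327 ≈ -2911.4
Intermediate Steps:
U(s) = s*(6 + s)
I = 504 (I = (8 + 5*(6 + 5))*8 = (8 + 5*11)*8 = (8 + 55)*8 = 63*8 = 504)
y = 203 (y = 154 + 49 = 203)
(y - 364)*√(-177 + I) = (203 - 364)*√(-177 + 504) = -161*√327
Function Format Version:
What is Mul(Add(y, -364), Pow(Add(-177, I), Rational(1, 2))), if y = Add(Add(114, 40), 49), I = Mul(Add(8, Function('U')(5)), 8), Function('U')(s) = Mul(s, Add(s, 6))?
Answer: Mul(-161, Pow(327, Rational(1, 2))) ≈ -2911.4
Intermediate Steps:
Function('U')(s) = Mul(s, Add(6, s))
I = 504 (I = Mul(Add(8, Mul(5, Add(6, 5))), 8) = Mul(Add(8, Mul(5, 11)), 8) = Mul(Add(8, 55), 8) = Mul(63, 8) = 504)
y = 203 (y = Add(154, 49) = 203)
Mul(Add(y, -364), Pow(Add(-177, I), Rational(1, 2))) = Mul(Add(203, -364), Pow(Add(-177, 504), Rational(1, 2))) = Mul(-161, Pow(327, Rational(1, 2)))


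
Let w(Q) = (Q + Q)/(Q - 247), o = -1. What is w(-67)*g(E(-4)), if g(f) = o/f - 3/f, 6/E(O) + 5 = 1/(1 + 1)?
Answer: 201/157 ≈ 1.2803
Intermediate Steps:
E(O) = -4/3 (E(O) = 6/(-5 + 1/(1 + 1)) = 6/(-5 + 1/2) = 6/(-5 + ½) = 6/(-9/2) = 6*(-2/9) = -4/3)
g(f) = -4/f (g(f) = -1/f - 3/f = -4/f)
w(Q) = 2*Q/(-247 + Q) (w(Q) = (2*Q)/(-247 + Q) = 2*Q/(-247 + Q))
w(-67)*g(E(-4)) = (2*(-67)/(-247 - 67))*(-4/(-4/3)) = (2*(-67)/(-314))*(-4*(-¾)) = (2*(-67)*(-1/314))*3 = (67/157)*3 = 201/157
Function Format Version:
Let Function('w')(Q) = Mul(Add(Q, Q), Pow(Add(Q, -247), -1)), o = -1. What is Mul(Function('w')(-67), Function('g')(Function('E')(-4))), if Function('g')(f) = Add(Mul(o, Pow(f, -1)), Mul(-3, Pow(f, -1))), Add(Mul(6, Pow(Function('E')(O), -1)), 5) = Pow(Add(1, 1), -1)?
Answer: Rational(201, 157) ≈ 1.2803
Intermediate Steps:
Function('E')(O) = Rational(-4, 3) (Function('E')(O) = Mul(6, Pow(Add(-5, Pow(Add(1, 1), -1)), -1)) = Mul(6, Pow(Add(-5, Pow(2, -1)), -1)) = Mul(6, Pow(Add(-5, Rational(1, 2)), -1)) = Mul(6, Pow(Rational(-9, 2), -1)) = Mul(6, Rational(-2, 9)) = Rational(-4, 3))
Function('g')(f) = Mul(-4, Pow(f, -1)) (Function('g')(f) = Add(Mul(-1, Pow(f, -1)), Mul(-3, Pow(f, -1))) = Mul(-4, Pow(f, -1)))
Function('w')(Q) = Mul(2, Q, Pow(Add(-247, Q), -1)) (Function('w')(Q) = Mul(Mul(2, Q), Pow(Add(-247, Q), -1)) = Mul(2, Q, Pow(Add(-247, Q), -1)))
Mul(Function('w')(-67), Function('g')(Function('E')(-4))) = Mul(Mul(2, -67, Pow(Add(-247, -67), -1)), Mul(-4, Pow(Rational(-4, 3), -1))) = Mul(Mul(2, -67, Pow(-314, -1)), Mul(-4, Rational(-3, 4))) = Mul(Mul(2, -67, Rational(-1, 314)), 3) = Mul(Rational(67, 157), 3) = Rational(201, 157)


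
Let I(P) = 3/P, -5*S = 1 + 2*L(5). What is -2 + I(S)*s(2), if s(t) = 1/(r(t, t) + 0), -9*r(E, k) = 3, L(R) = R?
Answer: 23/11 ≈ 2.0909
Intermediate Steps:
S = -11/5 (S = -(1 + 2*5)/5 = -(1 + 10)/5 = -⅕*11 = -11/5 ≈ -2.2000)
r(E, k) = -⅓ (r(E, k) = -⅑*3 = -⅓)
s(t) = -3 (s(t) = 1/(-⅓ + 0) = 1/(-⅓) = -3)
-2 + I(S)*s(2) = -2 + (3/(-11/5))*(-3) = -2 + (3*(-5/11))*(-3) = -2 - 15/11*(-3) = -2 + 45/11 = 23/11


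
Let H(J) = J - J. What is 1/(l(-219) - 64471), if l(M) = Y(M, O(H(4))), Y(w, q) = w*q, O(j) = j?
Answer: -1/64471 ≈ -1.5511e-5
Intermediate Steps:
H(J) = 0
Y(w, q) = q*w
l(M) = 0 (l(M) = 0*M = 0)
1/(l(-219) - 64471) = 1/(0 - 64471) = 1/(-64471) = -1/64471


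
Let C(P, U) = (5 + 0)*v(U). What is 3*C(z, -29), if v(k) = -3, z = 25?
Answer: -45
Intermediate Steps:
C(P, U) = -15 (C(P, U) = (5 + 0)*(-3) = 5*(-3) = -15)
3*C(z, -29) = 3*(-15) = -45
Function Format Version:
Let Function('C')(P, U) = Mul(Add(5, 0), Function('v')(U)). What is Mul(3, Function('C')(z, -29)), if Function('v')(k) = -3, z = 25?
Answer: -45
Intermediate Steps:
Function('C')(P, U) = -15 (Function('C')(P, U) = Mul(Add(5, 0), -3) = Mul(5, -3) = -15)
Mul(3, Function('C')(z, -29)) = Mul(3, -15) = -45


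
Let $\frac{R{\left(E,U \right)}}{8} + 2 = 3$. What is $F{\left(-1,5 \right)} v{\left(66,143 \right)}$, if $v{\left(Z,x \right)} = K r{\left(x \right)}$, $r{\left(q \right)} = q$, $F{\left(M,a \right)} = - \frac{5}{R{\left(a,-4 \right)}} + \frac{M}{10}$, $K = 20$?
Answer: $- \frac{4147}{2} \approx -2073.5$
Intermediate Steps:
$R{\left(E,U \right)} = 8$ ($R{\left(E,U \right)} = -16 + 8 \cdot 3 = -16 + 24 = 8$)
$F{\left(M,a \right)} = - \frac{5}{8} + \frac{M}{10}$
$v{\left(Z,x \right)} = 20 x$
$F{\left(-1,5 \right)} v{\left(66,143 \right)} = \left(- \frac{5}{8} + \frac{1}{10} \left(-1\right)\right) 20 \cdot 143 = \left(- \frac{5}{8} - \frac{1}{10}\right) 2860 = \left(- \frac{29}{40}\right) 2860 = - \frac{4147}{2}$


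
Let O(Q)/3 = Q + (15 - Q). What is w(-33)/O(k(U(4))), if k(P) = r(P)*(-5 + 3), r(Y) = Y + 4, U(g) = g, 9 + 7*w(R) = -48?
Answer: -19/105 ≈ -0.18095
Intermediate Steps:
w(R) = -57/7 (w(R) = -9/7 + (⅐)*(-48) = -9/7 - 48/7 = -57/7)
r(Y) = 4 + Y
k(P) = -8 - 2*P (k(P) = (4 + P)*(-5 + 3) = (4 + P)*(-2) = -8 - 2*P)
O(Q) = 45 (O(Q) = 3*(Q + (15 - Q)) = 3*15 = 45)
w(-33)/O(k(U(4))) = -57/7/45 = -57/7*1/45 = -19/105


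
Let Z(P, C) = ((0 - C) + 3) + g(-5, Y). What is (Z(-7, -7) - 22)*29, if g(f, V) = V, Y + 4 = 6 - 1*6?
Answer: -464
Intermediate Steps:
Y = -4 (Y = -4 + (6 - 1*6) = -4 + (6 - 6) = -4 + 0 = -4)
Z(P, C) = -1 - C (Z(P, C) = ((0 - C) + 3) - 4 = (-C + 3) - 4 = (3 - C) - 4 = -1 - C)
(Z(-7, -7) - 22)*29 = ((-1 - 1*(-7)) - 22)*29 = ((-1 + 7) - 22)*29 = (6 - 22)*29 = -16*29 = -464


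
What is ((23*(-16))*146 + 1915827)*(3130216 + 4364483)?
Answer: 13955871513201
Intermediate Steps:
((23*(-16))*146 + 1915827)*(3130216 + 4364483) = (-368*146 + 1915827)*7494699 = (-53728 + 1915827)*7494699 = 1862099*7494699 = 13955871513201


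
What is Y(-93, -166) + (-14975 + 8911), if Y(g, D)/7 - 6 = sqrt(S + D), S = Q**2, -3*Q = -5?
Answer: -6022 + 7*I*sqrt(1469)/3 ≈ -6022.0 + 89.431*I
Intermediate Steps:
Q = 5/3 (Q = -1/3*(-5) = 5/3 ≈ 1.6667)
S = 25/9 (S = (5/3)**2 = 25/9 ≈ 2.7778)
Y(g, D) = 42 + 7*sqrt(25/9 + D)
Y(-93, -166) + (-14975 + 8911) = (42 + 7*sqrt(25 + 9*(-166))/3) + (-14975 + 8911) = (42 + 7*sqrt(25 - 1494)/3) - 6064 = (42 + 7*sqrt(-1469)/3) - 6064 = (42 + 7*(I*sqrt(1469))/3) - 6064 = (42 + 7*I*sqrt(1469)/3) - 6064 = -6022 + 7*I*sqrt(1469)/3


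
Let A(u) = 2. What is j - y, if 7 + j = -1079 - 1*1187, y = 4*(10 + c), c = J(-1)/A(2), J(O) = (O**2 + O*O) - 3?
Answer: -2311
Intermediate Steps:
J(O) = -3 + 2*O**2 (J(O) = (O**2 + O**2) - 3 = 2*O**2 - 3 = -3 + 2*O**2)
c = -1/2 (c = (-3 + 2*(-1)**2)/2 = (-3 + 2*1)*(1/2) = (-3 + 2)*(1/2) = -1*1/2 = -1/2 ≈ -0.50000)
y = 38 (y = 4*(10 - 1/2) = 4*(19/2) = 38)
j = -2273 (j = -7 + (-1079 - 1*1187) = -7 + (-1079 - 1187) = -7 - 2266 = -2273)
j - y = -2273 - 1*38 = -2273 - 38 = -2311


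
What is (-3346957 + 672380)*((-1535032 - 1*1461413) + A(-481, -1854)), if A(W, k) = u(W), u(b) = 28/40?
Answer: 80142210065611/10 ≈ 8.0142e+12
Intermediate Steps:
u(b) = 7/10 (u(b) = 28*(1/40) = 7/10)
A(W, k) = 7/10
(-3346957 + 672380)*((-1535032 - 1*1461413) + A(-481, -1854)) = (-3346957 + 672380)*((-1535032 - 1*1461413) + 7/10) = -2674577*((-1535032 - 1461413) + 7/10) = -2674577*(-2996445 + 7/10) = -2674577*(-29964443/10) = 80142210065611/10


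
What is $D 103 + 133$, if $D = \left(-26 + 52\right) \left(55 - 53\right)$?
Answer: $5489$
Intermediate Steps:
$D = 52$ ($D = 26 \cdot 2 = 52$)
$D 103 + 133 = 52 \cdot 103 + 133 = 5356 + 133 = 5489$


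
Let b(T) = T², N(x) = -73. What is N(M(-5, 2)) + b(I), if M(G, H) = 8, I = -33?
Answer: 1016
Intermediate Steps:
N(M(-5, 2)) + b(I) = -73 + (-33)² = -73 + 1089 = 1016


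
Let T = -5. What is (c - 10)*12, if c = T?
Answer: -180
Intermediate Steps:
c = -5
(c - 10)*12 = (-5 - 10)*12 = -15*12 = -180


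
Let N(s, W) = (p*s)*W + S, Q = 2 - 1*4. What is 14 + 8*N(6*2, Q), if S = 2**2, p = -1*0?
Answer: 46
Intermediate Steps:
p = 0
Q = -2 (Q = 2 - 4 = -2)
S = 4
N(s, W) = 4 (N(s, W) = (0*s)*W + 4 = 0*W + 4 = 0 + 4 = 4)
14 + 8*N(6*2, Q) = 14 + 8*4 = 14 + 32 = 46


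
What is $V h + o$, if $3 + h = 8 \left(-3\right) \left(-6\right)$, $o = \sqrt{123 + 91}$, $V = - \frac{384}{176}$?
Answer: $- \frac{3384}{11} + \sqrt{214} \approx -293.01$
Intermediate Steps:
$V = - \frac{24}{11}$ ($V = \left(-384\right) \frac{1}{176} = - \frac{24}{11} \approx -2.1818$)
$o = \sqrt{214} \approx 14.629$
$h = 141$ ($h = -3 + 8 \left(-3\right) \left(-6\right) = -3 - -144 = -3 + 144 = 141$)
$V h + o = \left(- \frac{24}{11}\right) 141 + \sqrt{214} = - \frac{3384}{11} + \sqrt{214}$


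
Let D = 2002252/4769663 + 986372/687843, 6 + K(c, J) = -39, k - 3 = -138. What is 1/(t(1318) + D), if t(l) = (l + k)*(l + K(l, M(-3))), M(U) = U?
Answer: 3280779306909/4940725206150425803 ≈ 6.6403e-7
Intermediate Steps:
k = -135 (k = 3 - 138 = -135)
K(c, J) = -45 (K(c, J) = -6 - 39 = -45)
t(l) = (-135 + l)*(-45 + l) (t(l) = (l - 135)*(l - 45) = (-135 + l)*(-45 + l))
D = 6081897055072/3280779306909 (D = 2002252*(1/4769663) + 986372*(1/687843) = 2002252/4769663 + 986372/687843 = 6081897055072/3280779306909 ≈ 1.8538)
1/(t(1318) + D) = 1/((6075 + 1318² - 180*1318) + 6081897055072/3280779306909) = 1/((6075 + 1737124 - 237240) + 6081897055072/3280779306909) = 1/(1505959 + 6081897055072/3280779306909) = 1/(4940725206150425803/3280779306909) = 3280779306909/4940725206150425803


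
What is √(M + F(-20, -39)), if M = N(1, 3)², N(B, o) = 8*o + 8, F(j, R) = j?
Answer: 2*√251 ≈ 31.686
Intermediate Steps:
N(B, o) = 8 + 8*o
M = 1024 (M = (8 + 8*3)² = (8 + 24)² = 32² = 1024)
√(M + F(-20, -39)) = √(1024 - 20) = √1004 = 2*√251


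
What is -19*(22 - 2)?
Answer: -380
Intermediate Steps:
-19*(22 - 2) = -19*20 = -380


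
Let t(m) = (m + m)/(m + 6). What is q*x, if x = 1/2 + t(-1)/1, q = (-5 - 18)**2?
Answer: 529/10 ≈ 52.900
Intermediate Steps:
t(m) = 2*m/(6 + m) (t(m) = (2*m)/(6 + m) = 2*m/(6 + m))
q = 529 (q = (-23)**2 = 529)
x = 1/10 (x = 1/2 + (2*(-1)/(6 - 1))/1 = 1*(1/2) + (2*(-1)/5)*1 = 1/2 + (2*(-1)*(1/5))*1 = 1/2 - 2/5*1 = 1/2 - 2/5 = 1/10 ≈ 0.10000)
q*x = 529*(1/10) = 529/10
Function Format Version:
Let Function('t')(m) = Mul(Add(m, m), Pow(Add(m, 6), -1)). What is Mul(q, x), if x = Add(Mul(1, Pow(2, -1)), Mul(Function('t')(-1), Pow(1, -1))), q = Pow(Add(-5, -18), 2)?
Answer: Rational(529, 10) ≈ 52.900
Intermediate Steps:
Function('t')(m) = Mul(2, m, Pow(Add(6, m), -1)) (Function('t')(m) = Mul(Mul(2, m), Pow(Add(6, m), -1)) = Mul(2, m, Pow(Add(6, m), -1)))
q = 529 (q = Pow(-23, 2) = 529)
x = Rational(1, 10) (x = Add(Mul(1, Pow(2, -1)), Mul(Mul(2, -1, Pow(Add(6, -1), -1)), Pow(1, -1))) = Add(Mul(1, Rational(1, 2)), Mul(Mul(2, -1, Pow(5, -1)), 1)) = Add(Rational(1, 2), Mul(Mul(2, -1, Rational(1, 5)), 1)) = Add(Rational(1, 2), Mul(Rational(-2, 5), 1)) = Add(Rational(1, 2), Rational(-2, 5)) = Rational(1, 10) ≈ 0.10000)
Mul(q, x) = Mul(529, Rational(1, 10)) = Rational(529, 10)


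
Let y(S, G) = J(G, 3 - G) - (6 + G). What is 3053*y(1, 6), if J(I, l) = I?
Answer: -18318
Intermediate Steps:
y(S, G) = -6 (y(S, G) = G - (6 + G) = G + (-6 - G) = -6)
3053*y(1, 6) = 3053*(-6) = -18318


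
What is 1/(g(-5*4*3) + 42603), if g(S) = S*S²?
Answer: -1/173397 ≈ -5.7671e-6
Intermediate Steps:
g(S) = S³
1/(g(-5*4*3) + 42603) = 1/((-5*4*3)³ + 42603) = 1/((-20*3)³ + 42603) = 1/((-60)³ + 42603) = 1/(-216000 + 42603) = 1/(-173397) = -1/173397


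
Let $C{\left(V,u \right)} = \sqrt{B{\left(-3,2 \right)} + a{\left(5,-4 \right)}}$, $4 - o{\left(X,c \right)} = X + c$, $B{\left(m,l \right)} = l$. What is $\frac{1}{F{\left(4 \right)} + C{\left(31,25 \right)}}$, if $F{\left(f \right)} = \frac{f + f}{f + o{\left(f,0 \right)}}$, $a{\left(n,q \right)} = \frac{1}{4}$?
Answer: $\frac{2}{7} \approx 0.28571$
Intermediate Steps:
$a{\left(n,q \right)} = \frac{1}{4}$
$o{\left(X,c \right)} = 4 - X - c$ ($o{\left(X,c \right)} = 4 - \left(X + c\right) = 4 - X - c$)
$C{\left(V,u \right)} = \frac{3}{2}$ ($C{\left(V,u \right)} = \sqrt{2 + \frac{1}{4}} = \sqrt{\frac{9}{4}} = \frac{3}{2}$)
$F{\left(f \right)} = \frac{f}{2}$ ($F{\left(f \right)} = \frac{f + f}{f - \left(-4 + f\right)} = \frac{2 f}{f + \left(4 - f + 0\right)} = \frac{2 f}{f - \left(-4 + f\right)} = \frac{2 f}{4} = 2 f \frac{1}{4} = \frac{f}{2}$)
$\frac{1}{F{\left(4 \right)} + C{\left(31,25 \right)}} = \frac{1}{\frac{1}{2} \cdot 4 + \frac{3}{2}} = \frac{1}{2 + \frac{3}{2}} = \frac{1}{\frac{7}{2}} = \frac{2}{7}$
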